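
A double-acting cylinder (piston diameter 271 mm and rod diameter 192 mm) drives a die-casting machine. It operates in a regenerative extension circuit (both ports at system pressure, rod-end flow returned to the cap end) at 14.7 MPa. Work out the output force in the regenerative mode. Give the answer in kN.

F ≈ 426 kN

With equal pressure on both faces, forces on the annular region cancel; the net push is pressure × rod cross-section.
Rod cross-section A_rod = π/4 × (192 mm)² = 28950 mm^2
F = P × A_rod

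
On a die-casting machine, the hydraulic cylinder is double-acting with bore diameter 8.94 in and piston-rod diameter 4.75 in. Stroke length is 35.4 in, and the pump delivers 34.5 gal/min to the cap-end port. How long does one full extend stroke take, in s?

t ≈ 16.7 s

Cap-side area A_cap = π/4 × (8.94 in)² = 62.77 in^2
Swept volume V = A × L; t = V / Q = A·L / Q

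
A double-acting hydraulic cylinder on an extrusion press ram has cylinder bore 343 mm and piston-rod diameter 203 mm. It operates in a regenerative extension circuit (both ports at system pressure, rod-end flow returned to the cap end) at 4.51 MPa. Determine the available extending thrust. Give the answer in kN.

With equal pressure on both faces, forces on the annular region cancel; the net push is pressure × rod cross-section.
Rod cross-section A_rod = π/4 × (203 mm)² = 32370 mm^2
F = P × A_rod

F ≈ 146 kN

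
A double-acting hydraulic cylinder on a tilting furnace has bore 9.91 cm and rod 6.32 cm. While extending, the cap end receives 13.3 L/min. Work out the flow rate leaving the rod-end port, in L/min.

Q_out ≈ 7.89 L/min

Cap-side area A_cap = π/4 × (9.91 cm)² = 77.13 cm^2
Rod-side annular area A_ann = π/4 × (9.91² − 6.32²) = 45.76 cm^2
Piston speed v = Q_in/A_cap; rod-end outflow Q_out = v × A_ann = Q_in × A_ann/A_cap.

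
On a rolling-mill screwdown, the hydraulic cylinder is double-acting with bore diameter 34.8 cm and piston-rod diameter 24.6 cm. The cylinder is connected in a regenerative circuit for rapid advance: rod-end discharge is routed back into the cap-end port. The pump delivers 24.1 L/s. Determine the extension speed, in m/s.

v ≈ 0.507 m/s

In regeneration the rod-end outflow joins the pump flow into the cap end, so the net volume the pump must supply per unit advance equals the rod cross-section area.
Rod cross-section A_rod = π/4 × (24.6 cm)² = 475.3 cm^2
v = Q_pump / A_rod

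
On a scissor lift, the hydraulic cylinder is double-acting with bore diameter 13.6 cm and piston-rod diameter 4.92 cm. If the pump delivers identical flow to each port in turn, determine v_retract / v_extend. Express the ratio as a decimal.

Cap-side area A_cap = π/4 × (13.6 cm)² = 145.3 cm^2
Rod-side annular area A_ann = π/4 × (13.6² − 4.92²) = 126.3 cm^2
For equal Q, v ∝ 1/A, so v_ret/v_ext = A_cap/A_ann.

v_ret/v_ext ≈ 1.15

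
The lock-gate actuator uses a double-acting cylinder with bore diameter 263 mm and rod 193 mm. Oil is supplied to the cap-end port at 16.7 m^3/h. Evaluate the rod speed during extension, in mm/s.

v ≈ 85.4 mm/s

Cap-side area A_cap = π/4 × (263 mm)² = 54330 mm^2
v = Q / A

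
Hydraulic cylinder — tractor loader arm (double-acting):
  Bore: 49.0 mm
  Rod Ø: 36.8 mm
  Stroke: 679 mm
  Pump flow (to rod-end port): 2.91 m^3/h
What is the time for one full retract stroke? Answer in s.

Rod-side annular area A_ann = π/4 × (49.0² − 36.8²) = 822.1 mm^2
Swept volume V = A × L; t = V / Q = A·L / Q

t ≈ 0.691 s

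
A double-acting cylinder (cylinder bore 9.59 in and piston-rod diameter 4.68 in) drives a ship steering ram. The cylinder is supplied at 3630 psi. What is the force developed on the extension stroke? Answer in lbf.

Cap-side area A_cap = π/4 × (9.59 in)² = 72.23 in^2
F = P × A_cap = 3630 psi × A_cap

F ≈ 2.62e5 lbf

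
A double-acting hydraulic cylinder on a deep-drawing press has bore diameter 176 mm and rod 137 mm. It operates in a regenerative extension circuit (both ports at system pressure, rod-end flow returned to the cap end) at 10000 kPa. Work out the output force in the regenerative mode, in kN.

With equal pressure on both faces, forces on the annular region cancel; the net push is pressure × rod cross-section.
Rod cross-section A_rod = π/4 × (137 mm)² = 14740 mm^2
F = P × A_rod

F ≈ 147 kN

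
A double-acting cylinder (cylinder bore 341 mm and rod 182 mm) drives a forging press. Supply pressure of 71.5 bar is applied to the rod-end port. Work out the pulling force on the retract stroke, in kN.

Rod-side annular area A_ann = π/4 × (341² − 182²) = 65310 mm^2
On retraction the pressure acts on the annular area (bore minus rod).
F = P × A_ann

F ≈ 467 kN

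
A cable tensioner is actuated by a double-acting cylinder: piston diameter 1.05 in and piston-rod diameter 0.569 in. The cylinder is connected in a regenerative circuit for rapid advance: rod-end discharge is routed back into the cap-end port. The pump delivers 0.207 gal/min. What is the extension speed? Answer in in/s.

In regeneration the rod-end outflow joins the pump flow into the cap end, so the net volume the pump must supply per unit advance equals the rod cross-section area.
Rod cross-section A_rod = π/4 × (0.569 in)² = 0.2543 in^2
v = Q_pump / A_rod

v ≈ 3.13 in/s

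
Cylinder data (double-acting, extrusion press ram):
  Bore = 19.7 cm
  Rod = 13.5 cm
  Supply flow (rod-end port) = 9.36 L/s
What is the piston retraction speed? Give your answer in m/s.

Rod-side annular area A_ann = π/4 × (19.7² − 13.5²) = 161.7 cm^2
Flow into the rod-end port fills the annular volume.
v = Q / A

v ≈ 0.579 m/s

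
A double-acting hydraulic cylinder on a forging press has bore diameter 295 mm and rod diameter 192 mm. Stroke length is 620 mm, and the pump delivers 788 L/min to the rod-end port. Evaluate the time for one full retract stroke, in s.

Rod-side annular area A_ann = π/4 × (295² − 192²) = 39400 mm^2
Swept volume V = A × L; t = V / Q = A·L / Q

t ≈ 1.86 s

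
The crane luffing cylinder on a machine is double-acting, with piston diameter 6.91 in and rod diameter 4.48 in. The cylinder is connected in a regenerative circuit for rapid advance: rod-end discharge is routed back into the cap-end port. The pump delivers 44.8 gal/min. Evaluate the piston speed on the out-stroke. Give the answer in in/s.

v ≈ 10.9 in/s

In regeneration the rod-end outflow joins the pump flow into the cap end, so the net volume the pump must supply per unit advance equals the rod cross-section area.
Rod cross-section A_rod = π/4 × (4.48 in)² = 15.76 in^2
v = Q_pump / A_rod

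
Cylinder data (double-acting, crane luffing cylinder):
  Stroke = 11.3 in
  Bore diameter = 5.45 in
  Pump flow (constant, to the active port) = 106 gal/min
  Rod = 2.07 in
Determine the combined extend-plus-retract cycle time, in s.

t ≈ 1.20 s

Cap-side area A_cap = π/4 × (5.45 in)² = 23.33 in^2
Rod-side annular area A_ann = π/4 × (5.45² − 2.07²) = 19.96 in^2
t_ext = A_cap·L/Q = 0.6459 s
t_ret = A_ann·L/Q = 0.5528 s
t_cycle = t_ext + t_ret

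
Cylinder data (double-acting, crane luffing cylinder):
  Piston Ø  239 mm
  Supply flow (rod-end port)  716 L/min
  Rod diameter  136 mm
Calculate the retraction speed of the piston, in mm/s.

Rod-side annular area A_ann = π/4 × (239² − 136²) = 30340 mm^2
Flow into the rod-end port fills the annular volume.
v = Q / A

v ≈ 393 mm/s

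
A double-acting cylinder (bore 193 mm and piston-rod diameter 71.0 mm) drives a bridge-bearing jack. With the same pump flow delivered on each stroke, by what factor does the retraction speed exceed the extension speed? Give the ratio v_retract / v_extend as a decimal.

Cap-side area A_cap = π/4 × (193 mm)² = 29260 mm^2
Rod-side annular area A_ann = π/4 × (193² − 71.0²) = 25300 mm^2
For equal Q, v ∝ 1/A, so v_ret/v_ext = A_cap/A_ann.

v_ret/v_ext ≈ 1.16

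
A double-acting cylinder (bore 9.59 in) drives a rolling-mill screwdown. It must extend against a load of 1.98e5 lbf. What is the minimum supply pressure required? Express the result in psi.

P ≈ 2740 psi

Cap-side area A_cap = π/4 × (9.59 in)² = 72.23 in^2
P = F / A = 1.98e5 lbf / A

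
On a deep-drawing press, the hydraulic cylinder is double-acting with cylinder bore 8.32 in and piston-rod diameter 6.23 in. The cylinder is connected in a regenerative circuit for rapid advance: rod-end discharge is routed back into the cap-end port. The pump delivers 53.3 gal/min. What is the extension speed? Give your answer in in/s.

In regeneration the rod-end outflow joins the pump flow into the cap end, so the net volume the pump must supply per unit advance equals the rod cross-section area.
Rod cross-section A_rod = π/4 × (6.23 in)² = 30.48 in^2
v = Q_pump / A_rod

v ≈ 6.73 in/s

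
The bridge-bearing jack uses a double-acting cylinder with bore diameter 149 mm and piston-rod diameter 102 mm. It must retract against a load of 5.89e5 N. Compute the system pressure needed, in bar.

Rod-side annular area A_ann = π/4 × (149² − 102²) = 9265 mm^2
Retraction: pressure acts on the annular area.
P = F / A = 5.89e5 N / A

P ≈ 636 bar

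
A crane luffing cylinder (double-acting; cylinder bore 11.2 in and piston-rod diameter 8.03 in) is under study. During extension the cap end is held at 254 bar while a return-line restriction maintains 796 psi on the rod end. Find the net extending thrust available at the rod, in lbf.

F ≈ 3.25e5 lbf

Cap-side area A_cap = π/4 × (11.2 in)² = 98.52 in^2
Rod-side annular area A_ann = π/4 × (11.2² − 8.03²) = 47.88 in^2
Net thrust = P_cap·A_cap − P_rod·A_ann = 3.629e5 lbf − 38110 lbf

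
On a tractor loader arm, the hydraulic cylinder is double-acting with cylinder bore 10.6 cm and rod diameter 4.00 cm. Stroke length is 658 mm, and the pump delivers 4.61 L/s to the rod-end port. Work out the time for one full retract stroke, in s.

t ≈ 1.08 s

Rod-side annular area A_ann = π/4 × (10.6² − 4.00²) = 75.68 cm^2
Swept volume V = A × L; t = V / Q = A·L / Q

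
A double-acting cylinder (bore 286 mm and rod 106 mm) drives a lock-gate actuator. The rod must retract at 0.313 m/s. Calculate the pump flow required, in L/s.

Rod-side annular area A_ann = π/4 × (286² − 106²) = 55420 mm^2
Q = A × v

Q ≈ 17.3 L/s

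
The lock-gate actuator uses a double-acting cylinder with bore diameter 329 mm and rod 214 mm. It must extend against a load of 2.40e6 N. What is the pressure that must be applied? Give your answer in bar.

P ≈ 282 bar

Cap-side area A_cap = π/4 × (329 mm)² = 85010 mm^2
P = F / A = 2.40e6 N / A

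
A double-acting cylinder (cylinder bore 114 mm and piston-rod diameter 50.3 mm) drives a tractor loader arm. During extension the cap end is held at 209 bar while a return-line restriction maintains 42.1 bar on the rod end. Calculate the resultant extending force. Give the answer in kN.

Cap-side area A_cap = π/4 × (114 mm)² = 10210 mm^2
Rod-side annular area A_ann = π/4 × (114² − 50.3²) = 8220 mm^2
Net thrust = P_cap·A_cap − P_rod·A_ann = 213.3 kN − 34.61 kN

F ≈ 179 kN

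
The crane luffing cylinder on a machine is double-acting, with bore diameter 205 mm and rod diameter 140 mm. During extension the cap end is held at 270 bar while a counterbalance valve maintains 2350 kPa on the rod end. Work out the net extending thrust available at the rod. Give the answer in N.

F ≈ 8.50e5 N

Cap-side area A_cap = π/4 × (205 mm)² = 33010 mm^2
Rod-side annular area A_ann = π/4 × (205² − 140²) = 17610 mm^2
Net thrust = P_cap·A_cap − P_rod·A_ann = 8.912e5 N − 41390 N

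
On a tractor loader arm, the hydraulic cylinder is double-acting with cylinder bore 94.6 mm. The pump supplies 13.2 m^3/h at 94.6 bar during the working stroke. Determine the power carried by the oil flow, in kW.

W ≈ 34.7 kW

Hydraulic power = P × Q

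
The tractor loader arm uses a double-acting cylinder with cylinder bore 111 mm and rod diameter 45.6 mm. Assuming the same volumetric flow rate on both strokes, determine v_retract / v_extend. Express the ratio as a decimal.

v_ret/v_ext ≈ 1.20

Cap-side area A_cap = π/4 × (111 mm)² = 9677 mm^2
Rod-side annular area A_ann = π/4 × (111² − 45.6²) = 8044 mm^2
For equal Q, v ∝ 1/A, so v_ret/v_ext = A_cap/A_ann.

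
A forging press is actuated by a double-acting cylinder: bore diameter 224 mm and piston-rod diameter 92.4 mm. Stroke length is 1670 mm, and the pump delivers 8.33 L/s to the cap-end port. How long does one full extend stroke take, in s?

t ≈ 7.90 s

Cap-side area A_cap = π/4 × (224 mm)² = 39410 mm^2
Swept volume V = A × L; t = V / Q = A·L / Q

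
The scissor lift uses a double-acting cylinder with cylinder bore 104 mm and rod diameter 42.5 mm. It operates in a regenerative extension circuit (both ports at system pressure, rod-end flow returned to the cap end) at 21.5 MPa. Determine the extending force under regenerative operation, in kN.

With equal pressure on both faces, forces on the annular region cancel; the net push is pressure × rod cross-section.
Rod cross-section A_rod = π/4 × (42.5 mm)² = 1419 mm^2
F = P × A_rod

F ≈ 30.5 kN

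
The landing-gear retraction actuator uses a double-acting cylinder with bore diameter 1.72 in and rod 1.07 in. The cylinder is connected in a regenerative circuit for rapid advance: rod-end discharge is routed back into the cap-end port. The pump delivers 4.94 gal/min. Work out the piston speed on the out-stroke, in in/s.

v ≈ 21.2 in/s

In regeneration the rod-end outflow joins the pump flow into the cap end, so the net volume the pump must supply per unit advance equals the rod cross-section area.
Rod cross-section A_rod = π/4 × (1.07 in)² = 0.8992 in^2
v = Q_pump / A_rod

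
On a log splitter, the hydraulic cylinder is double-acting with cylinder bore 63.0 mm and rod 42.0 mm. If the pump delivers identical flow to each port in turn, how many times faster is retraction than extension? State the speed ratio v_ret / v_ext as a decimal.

Cap-side area A_cap = π/4 × (63.0 mm)² = 3117 mm^2
Rod-side annular area A_ann = π/4 × (63.0² − 42.0²) = 1732 mm^2
For equal Q, v ∝ 1/A, so v_ret/v_ext = A_cap/A_ann.

v_ret/v_ext ≈ 1.80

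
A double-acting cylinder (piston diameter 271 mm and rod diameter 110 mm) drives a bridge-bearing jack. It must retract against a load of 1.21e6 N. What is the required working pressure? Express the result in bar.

Rod-side annular area A_ann = π/4 × (271² − 110²) = 48180 mm^2
Retraction: pressure acts on the annular area.
P = F / A = 1.21e6 N / A

P ≈ 251 bar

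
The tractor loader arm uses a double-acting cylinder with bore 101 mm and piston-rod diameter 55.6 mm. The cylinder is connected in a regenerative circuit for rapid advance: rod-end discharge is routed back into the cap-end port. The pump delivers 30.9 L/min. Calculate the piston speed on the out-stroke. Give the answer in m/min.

In regeneration the rod-end outflow joins the pump flow into the cap end, so the net volume the pump must supply per unit advance equals the rod cross-section area.
Rod cross-section A_rod = π/4 × (55.6 mm)² = 2428 mm^2
v = Q_pump / A_rod

v ≈ 12.7 m/min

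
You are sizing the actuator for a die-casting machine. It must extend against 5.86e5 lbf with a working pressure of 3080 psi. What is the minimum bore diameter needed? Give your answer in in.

Extension force acts on the full piston face: F = P × (π/4)D².
D = √(4F / (πP)) = √(4 × 5.86e5 lbf / (π × 3080 psi))

D ≈ 15.6 in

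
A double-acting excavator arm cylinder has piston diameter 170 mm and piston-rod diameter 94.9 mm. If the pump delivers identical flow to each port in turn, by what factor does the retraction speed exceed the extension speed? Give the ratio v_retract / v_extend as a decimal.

v_ret/v_ext ≈ 1.45

Cap-side area A_cap = π/4 × (170 mm)² = 22700 mm^2
Rod-side annular area A_ann = π/4 × (170² − 94.9²) = 15620 mm^2
For equal Q, v ∝ 1/A, so v_ret/v_ext = A_cap/A_ann.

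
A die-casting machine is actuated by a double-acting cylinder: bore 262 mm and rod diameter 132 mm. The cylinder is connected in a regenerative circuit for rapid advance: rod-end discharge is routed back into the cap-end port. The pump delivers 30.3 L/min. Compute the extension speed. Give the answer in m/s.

v ≈ 0.0369 m/s

In regeneration the rod-end outflow joins the pump flow into the cap end, so the net volume the pump must supply per unit advance equals the rod cross-section area.
Rod cross-section A_rod = π/4 × (132 mm)² = 13680 mm^2
v = Q_pump / A_rod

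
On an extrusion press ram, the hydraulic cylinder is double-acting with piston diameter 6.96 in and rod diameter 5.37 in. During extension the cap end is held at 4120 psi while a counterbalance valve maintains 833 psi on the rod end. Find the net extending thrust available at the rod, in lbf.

Cap-side area A_cap = π/4 × (6.96 in)² = 38.05 in^2
Rod-side annular area A_ann = π/4 × (6.96² − 5.37²) = 15.40 in^2
Net thrust = P_cap·A_cap − P_rod·A_ann = 1.567e5 lbf − 12830 lbf

F ≈ 1.44e5 lbf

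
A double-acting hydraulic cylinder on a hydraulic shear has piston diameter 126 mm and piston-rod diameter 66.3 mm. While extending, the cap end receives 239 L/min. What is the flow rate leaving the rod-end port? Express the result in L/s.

Q_out ≈ 2.88 L/s

Cap-side area A_cap = π/4 × (126 mm)² = 12470 mm^2
Rod-side annular area A_ann = π/4 × (126² − 66.3²) = 9017 mm^2
Piston speed v = Q_in/A_cap; rod-end outflow Q_out = v × A_ann = Q_in × A_ann/A_cap.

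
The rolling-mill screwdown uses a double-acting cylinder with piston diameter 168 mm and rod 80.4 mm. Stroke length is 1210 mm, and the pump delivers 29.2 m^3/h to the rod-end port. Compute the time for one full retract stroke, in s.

t ≈ 2.55 s

Rod-side annular area A_ann = π/4 × (168² − 80.4²) = 17090 mm^2
Swept volume V = A × L; t = V / Q = A·L / Q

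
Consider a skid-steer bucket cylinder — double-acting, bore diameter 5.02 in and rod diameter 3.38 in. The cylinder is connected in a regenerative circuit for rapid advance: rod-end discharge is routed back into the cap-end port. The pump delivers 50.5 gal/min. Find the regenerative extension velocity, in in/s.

v ≈ 21.7 in/s

In regeneration the rod-end outflow joins the pump flow into the cap end, so the net volume the pump must supply per unit advance equals the rod cross-section area.
Rod cross-section A_rod = π/4 × (3.38 in)² = 8.973 in^2
v = Q_pump / A_rod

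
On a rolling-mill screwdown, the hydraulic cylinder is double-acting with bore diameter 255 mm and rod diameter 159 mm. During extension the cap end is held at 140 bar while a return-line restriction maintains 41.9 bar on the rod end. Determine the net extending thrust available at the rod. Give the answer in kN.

F ≈ 584 kN

Cap-side area A_cap = π/4 × (255 mm)² = 51070 mm^2
Rod-side annular area A_ann = π/4 × (255² − 159²) = 31210 mm^2
Net thrust = P_cap·A_cap − P_rod·A_ann = 715.0 kN − 130.8 kN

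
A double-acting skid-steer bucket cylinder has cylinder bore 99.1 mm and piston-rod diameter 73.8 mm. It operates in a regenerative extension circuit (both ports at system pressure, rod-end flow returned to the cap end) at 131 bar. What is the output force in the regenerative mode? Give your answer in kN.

With equal pressure on both faces, forces on the annular region cancel; the net push is pressure × rod cross-section.
Rod cross-section A_rod = π/4 × (73.8 mm)² = 4278 mm^2
F = P × A_rod

F ≈ 56.0 kN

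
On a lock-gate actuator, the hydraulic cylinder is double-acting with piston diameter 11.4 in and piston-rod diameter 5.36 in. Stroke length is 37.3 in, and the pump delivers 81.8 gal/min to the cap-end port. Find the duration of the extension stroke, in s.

t ≈ 12.1 s

Cap-side area A_cap = π/4 × (11.4 in)² = 102.1 in^2
Swept volume V = A × L; t = V / Q = A·L / Q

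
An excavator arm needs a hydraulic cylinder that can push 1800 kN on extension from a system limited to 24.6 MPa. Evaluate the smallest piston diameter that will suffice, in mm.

D ≈ 305 mm

Extension force acts on the full piston face: F = P × (π/4)D².
D = √(4F / (πP)) = √(4 × 1800 kN / (π × 24.6 MPa))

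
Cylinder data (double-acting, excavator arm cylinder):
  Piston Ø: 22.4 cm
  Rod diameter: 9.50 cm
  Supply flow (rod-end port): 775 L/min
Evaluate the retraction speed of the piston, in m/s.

Rod-side annular area A_ann = π/4 × (22.4² − 9.50²) = 323.2 cm^2
Flow into the rod-end port fills the annular volume.
v = Q / A

v ≈ 0.400 m/s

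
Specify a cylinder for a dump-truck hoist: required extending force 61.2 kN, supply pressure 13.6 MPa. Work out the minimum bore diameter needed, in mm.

D ≈ 75.7 mm

Extension force acts on the full piston face: F = P × (π/4)D².
D = √(4F / (πP)) = √(4 × 61.2 kN / (π × 13.6 MPa))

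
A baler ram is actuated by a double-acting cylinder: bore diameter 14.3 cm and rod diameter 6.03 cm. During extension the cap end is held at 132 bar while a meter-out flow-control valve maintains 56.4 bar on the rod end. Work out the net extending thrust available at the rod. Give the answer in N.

Cap-side area A_cap = π/4 × (14.3 cm)² = 160.6 cm^2
Rod-side annular area A_ann = π/4 × (14.3² − 6.03²) = 132.0 cm^2
Net thrust = P_cap·A_cap − P_rod·A_ann = 2.120e5 N − 74480 N

F ≈ 1.38e5 N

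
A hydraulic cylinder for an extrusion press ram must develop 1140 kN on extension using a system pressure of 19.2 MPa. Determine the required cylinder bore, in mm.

D ≈ 275 mm

Extension force acts on the full piston face: F = P × (π/4)D².
D = √(4F / (πP)) = √(4 × 1140 kN / (π × 19.2 MPa))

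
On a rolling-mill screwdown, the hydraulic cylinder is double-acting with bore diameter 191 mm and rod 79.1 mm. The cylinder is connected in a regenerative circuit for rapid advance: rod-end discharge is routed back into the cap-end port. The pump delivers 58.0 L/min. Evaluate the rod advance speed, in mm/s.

v ≈ 197 mm/s

In regeneration the rod-end outflow joins the pump flow into the cap end, so the net volume the pump must supply per unit advance equals the rod cross-section area.
Rod cross-section A_rod = π/4 × (79.1 mm)² = 4914 mm^2
v = Q_pump / A_rod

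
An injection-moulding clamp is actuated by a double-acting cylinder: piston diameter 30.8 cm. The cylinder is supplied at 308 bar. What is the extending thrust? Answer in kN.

F ≈ 2290 kN

Cap-side area A_cap = π/4 × (30.8 cm)² = 745.1 cm^2
F = P × A_cap = 308 bar × A_cap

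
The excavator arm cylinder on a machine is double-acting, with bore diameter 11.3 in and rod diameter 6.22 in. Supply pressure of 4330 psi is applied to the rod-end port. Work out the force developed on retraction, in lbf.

F ≈ 3.03e5 lbf

Rod-side annular area A_ann = π/4 × (11.3² − 6.22²) = 69.90 in^2
On retraction the pressure acts on the annular area (bore minus rod).
F = P × A_ann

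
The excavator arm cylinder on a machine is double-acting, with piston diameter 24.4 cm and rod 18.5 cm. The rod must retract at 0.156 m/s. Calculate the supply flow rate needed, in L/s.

Rod-side annular area A_ann = π/4 × (24.4² − 18.5²) = 198.8 cm^2
Q = A × v

Q ≈ 3.10 L/s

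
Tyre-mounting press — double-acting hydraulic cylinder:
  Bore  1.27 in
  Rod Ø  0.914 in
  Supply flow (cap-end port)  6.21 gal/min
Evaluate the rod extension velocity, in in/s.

Cap-side area A_cap = π/4 × (1.27 in)² = 1.267 in^2
v = Q / A

v ≈ 18.9 in/s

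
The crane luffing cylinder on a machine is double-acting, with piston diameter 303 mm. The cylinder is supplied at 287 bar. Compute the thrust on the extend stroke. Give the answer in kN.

Cap-side area A_cap = π/4 × (303 mm)² = 72110 mm^2
F = P × A_cap = 287 bar × A_cap

F ≈ 2070 kN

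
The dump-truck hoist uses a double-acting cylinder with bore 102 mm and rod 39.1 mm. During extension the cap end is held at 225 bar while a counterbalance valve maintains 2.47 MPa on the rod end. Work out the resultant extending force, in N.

Cap-side area A_cap = π/4 × (102 mm)² = 8171 mm^2
Rod-side annular area A_ann = π/4 × (102² − 39.1²) = 6971 mm^2
Net thrust = P_cap·A_cap − P_rod·A_ann = 1.839e5 N − 17220 N

F ≈ 1.67e5 N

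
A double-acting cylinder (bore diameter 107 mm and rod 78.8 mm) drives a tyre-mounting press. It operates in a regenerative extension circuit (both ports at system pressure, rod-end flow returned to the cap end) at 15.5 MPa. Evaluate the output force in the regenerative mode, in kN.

With equal pressure on both faces, forces on the annular region cancel; the net push is pressure × rod cross-section.
Rod cross-section A_rod = π/4 × (78.8 mm)² = 4877 mm^2
F = P × A_rod

F ≈ 75.6 kN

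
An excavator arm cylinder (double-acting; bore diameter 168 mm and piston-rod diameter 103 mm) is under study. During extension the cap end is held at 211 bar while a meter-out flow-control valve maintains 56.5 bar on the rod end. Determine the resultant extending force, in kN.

F ≈ 390 kN

Cap-side area A_cap = π/4 × (168 mm)² = 22170 mm^2
Rod-side annular area A_ann = π/4 × (168² − 103²) = 13830 mm^2
Net thrust = P_cap·A_cap − P_rod·A_ann = 467.7 kN − 78.17 kN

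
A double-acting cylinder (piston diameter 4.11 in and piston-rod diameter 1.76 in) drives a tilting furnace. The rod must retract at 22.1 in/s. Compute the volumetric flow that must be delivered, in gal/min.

Rod-side annular area A_ann = π/4 × (4.11² − 1.76²) = 10.83 in^2
Q = A × v

Q ≈ 62.2 gal/min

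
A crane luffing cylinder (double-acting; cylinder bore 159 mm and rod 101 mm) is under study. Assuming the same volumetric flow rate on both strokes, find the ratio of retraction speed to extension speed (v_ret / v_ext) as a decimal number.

v_ret/v_ext ≈ 1.68

Cap-side area A_cap = π/4 × (159 mm)² = 19860 mm^2
Rod-side annular area A_ann = π/4 × (159² − 101²) = 11840 mm^2
For equal Q, v ∝ 1/A, so v_ret/v_ext = A_cap/A_ann.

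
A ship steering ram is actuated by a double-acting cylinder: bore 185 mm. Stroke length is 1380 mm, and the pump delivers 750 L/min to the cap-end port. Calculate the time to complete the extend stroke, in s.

t ≈ 2.97 s

Cap-side area A_cap = π/4 × (185 mm)² = 26880 mm^2
Swept volume V = A × L; t = V / Q = A·L / Q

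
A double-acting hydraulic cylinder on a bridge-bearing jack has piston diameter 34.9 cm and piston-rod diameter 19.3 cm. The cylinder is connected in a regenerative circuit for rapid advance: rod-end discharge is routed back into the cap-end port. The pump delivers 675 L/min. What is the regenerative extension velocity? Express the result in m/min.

v ≈ 23.1 m/min

In regeneration the rod-end outflow joins the pump flow into the cap end, so the net volume the pump must supply per unit advance equals the rod cross-section area.
Rod cross-section A_rod = π/4 × (19.3 cm)² = 292.6 cm^2
v = Q_pump / A_rod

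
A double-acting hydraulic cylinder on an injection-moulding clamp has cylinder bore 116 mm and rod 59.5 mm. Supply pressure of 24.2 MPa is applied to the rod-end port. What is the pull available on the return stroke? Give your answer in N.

Rod-side annular area A_ann = π/4 × (116² − 59.5²) = 7788 mm^2
On retraction the pressure acts on the annular area (bore minus rod).
F = P × A_ann

F ≈ 1.88e5 N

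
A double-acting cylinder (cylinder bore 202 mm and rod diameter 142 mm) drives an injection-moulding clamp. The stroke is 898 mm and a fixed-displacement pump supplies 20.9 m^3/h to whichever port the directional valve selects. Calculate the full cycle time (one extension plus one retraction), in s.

Cap-side area A_cap = π/4 × (202 mm)² = 32050 mm^2
Rod-side annular area A_ann = π/4 × (202² − 142²) = 16210 mm^2
t_ext = A_cap·L/Q = 4.957 s
t_ret = A_ann·L/Q = 2.507 s
t_cycle = t_ext + t_ret

t ≈ 7.46 s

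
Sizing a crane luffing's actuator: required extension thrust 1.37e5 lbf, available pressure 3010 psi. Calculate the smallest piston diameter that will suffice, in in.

Extension force acts on the full piston face: F = P × (π/4)D².
D = √(4F / (πP)) = √(4 × 1.37e5 lbf / (π × 3010 psi))

D ≈ 7.61 in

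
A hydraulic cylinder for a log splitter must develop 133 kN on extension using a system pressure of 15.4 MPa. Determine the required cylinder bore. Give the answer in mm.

D ≈ 105 mm

Extension force acts on the full piston face: F = P × (π/4)D².
D = √(4F / (πP)) = √(4 × 133 kN / (π × 15.4 MPa))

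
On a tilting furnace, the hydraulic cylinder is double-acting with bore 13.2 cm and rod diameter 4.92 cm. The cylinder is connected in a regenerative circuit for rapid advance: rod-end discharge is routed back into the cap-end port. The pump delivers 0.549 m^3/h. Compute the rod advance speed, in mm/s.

v ≈ 80.2 mm/s

In regeneration the rod-end outflow joins the pump flow into the cap end, so the net volume the pump must supply per unit advance equals the rod cross-section area.
Rod cross-section A_rod = π/4 × (4.92 cm)² = 19.01 cm^2
v = Q_pump / A_rod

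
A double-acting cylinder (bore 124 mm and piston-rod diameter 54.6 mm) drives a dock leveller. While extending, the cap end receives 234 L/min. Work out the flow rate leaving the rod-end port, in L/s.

Cap-side area A_cap = π/4 × (124 mm)² = 12080 mm^2
Rod-side annular area A_ann = π/4 × (124² − 54.6²) = 9735 mm^2
Piston speed v = Q_in/A_cap; rod-end outflow Q_out = v × A_ann = Q_in × A_ann/A_cap.

Q_out ≈ 3.14 L/s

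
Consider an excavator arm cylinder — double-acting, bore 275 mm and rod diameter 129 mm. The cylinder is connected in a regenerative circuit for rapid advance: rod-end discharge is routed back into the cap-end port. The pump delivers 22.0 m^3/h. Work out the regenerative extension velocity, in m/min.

v ≈ 28.1 m/min

In regeneration the rod-end outflow joins the pump flow into the cap end, so the net volume the pump must supply per unit advance equals the rod cross-section area.
Rod cross-section A_rod = π/4 × (129 mm)² = 13070 mm^2
v = Q_pump / A_rod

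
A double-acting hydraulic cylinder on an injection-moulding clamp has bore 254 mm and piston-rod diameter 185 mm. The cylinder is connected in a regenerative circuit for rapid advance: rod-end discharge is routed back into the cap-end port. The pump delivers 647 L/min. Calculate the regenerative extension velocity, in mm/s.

In regeneration the rod-end outflow joins the pump flow into the cap end, so the net volume the pump must supply per unit advance equals the rod cross-section area.
Rod cross-section A_rod = π/4 × (185 mm)² = 26880 mm^2
v = Q_pump / A_rod

v ≈ 401 mm/s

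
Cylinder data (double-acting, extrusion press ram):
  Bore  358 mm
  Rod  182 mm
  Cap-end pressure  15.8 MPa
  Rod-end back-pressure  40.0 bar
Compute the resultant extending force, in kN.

F ≈ 1290 kN

Cap-side area A_cap = π/4 × (358 mm)² = 1.007e5 mm^2
Rod-side annular area A_ann = π/4 × (358² − 182²) = 74640 mm^2
Net thrust = P_cap·A_cap − P_rod·A_ann = 1590 kN − 298.6 kN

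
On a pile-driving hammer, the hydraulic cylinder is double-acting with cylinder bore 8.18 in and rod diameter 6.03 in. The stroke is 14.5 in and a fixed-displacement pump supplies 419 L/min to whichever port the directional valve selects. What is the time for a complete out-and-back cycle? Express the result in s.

Cap-side area A_cap = π/4 × (8.18 in)² = 52.55 in^2
Rod-side annular area A_ann = π/4 × (8.18² − 6.03²) = 24.00 in^2
t_ext = A_cap·L/Q = 1.788 s
t_ret = A_ann·L/Q = 0.8164 s
t_cycle = t_ext + t_ret

t ≈ 2.60 s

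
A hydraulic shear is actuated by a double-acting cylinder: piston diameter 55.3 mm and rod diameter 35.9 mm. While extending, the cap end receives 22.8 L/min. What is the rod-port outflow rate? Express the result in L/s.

Q_out ≈ 0.220 L/s

Cap-side area A_cap = π/4 × (55.3 mm)² = 2402 mm^2
Rod-side annular area A_ann = π/4 × (55.3² − 35.9²) = 1390 mm^2
Piston speed v = Q_in/A_cap; rod-end outflow Q_out = v × A_ann = Q_in × A_ann/A_cap.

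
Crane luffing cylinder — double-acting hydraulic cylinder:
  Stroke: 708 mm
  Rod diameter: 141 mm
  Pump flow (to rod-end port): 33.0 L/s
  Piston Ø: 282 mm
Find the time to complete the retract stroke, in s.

Rod-side annular area A_ann = π/4 × (282² − 141²) = 46840 mm^2
Swept volume V = A × L; t = V / Q = A·L / Q

t ≈ 1.01 s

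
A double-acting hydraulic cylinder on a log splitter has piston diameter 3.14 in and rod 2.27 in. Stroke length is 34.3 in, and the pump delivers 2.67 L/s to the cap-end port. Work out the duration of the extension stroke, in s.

t ≈ 1.63 s

Cap-side area A_cap = π/4 × (3.14 in)² = 7.744 in^2
Swept volume V = A × L; t = V / Q = A·L / Q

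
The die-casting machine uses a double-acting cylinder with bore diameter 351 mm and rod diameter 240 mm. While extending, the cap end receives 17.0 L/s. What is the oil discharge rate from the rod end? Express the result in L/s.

Q_out ≈ 9.05 L/s

Cap-side area A_cap = π/4 × (351 mm)² = 96760 mm^2
Rod-side annular area A_ann = π/4 × (351² − 240²) = 51520 mm^2
Piston speed v = Q_in/A_cap; rod-end outflow Q_out = v × A_ann = Q_in × A_ann/A_cap.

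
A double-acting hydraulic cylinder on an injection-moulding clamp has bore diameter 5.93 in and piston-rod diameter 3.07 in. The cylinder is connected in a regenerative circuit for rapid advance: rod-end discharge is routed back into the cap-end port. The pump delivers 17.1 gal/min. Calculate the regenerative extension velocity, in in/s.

v ≈ 8.89 in/s

In regeneration the rod-end outflow joins the pump flow into the cap end, so the net volume the pump must supply per unit advance equals the rod cross-section area.
Rod cross-section A_rod = π/4 × (3.07 in)² = 7.402 in^2
v = Q_pump / A_rod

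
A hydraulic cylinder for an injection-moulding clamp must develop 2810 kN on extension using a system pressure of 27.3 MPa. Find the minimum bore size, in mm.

D ≈ 362 mm

Extension force acts on the full piston face: F = P × (π/4)D².
D = √(4F / (πP)) = √(4 × 2810 kN / (π × 27.3 MPa))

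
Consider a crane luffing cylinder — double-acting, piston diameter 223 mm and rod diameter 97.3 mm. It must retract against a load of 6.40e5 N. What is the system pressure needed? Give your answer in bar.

Rod-side annular area A_ann = π/4 × (223² − 97.3²) = 31620 mm^2
Retraction: pressure acts on the annular area.
P = F / A = 6.40e5 N / A

P ≈ 202 bar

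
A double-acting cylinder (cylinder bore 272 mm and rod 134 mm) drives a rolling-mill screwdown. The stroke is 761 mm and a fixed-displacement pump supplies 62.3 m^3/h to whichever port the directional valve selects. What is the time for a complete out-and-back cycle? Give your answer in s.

t ≈ 4.49 s

Cap-side area A_cap = π/4 × (272 mm)² = 58110 mm^2
Rod-side annular area A_ann = π/4 × (272² − 134²) = 44000 mm^2
t_ext = A_cap·L/Q = 2.555 s
t_ret = A_ann·L/Q = 1.935 s
t_cycle = t_ext + t_ret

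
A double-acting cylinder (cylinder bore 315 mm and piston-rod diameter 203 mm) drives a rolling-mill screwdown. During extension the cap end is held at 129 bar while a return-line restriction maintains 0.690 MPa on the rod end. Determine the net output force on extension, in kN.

Cap-side area A_cap = π/4 × (315 mm)² = 77930 mm^2
Rod-side annular area A_ann = π/4 × (315² − 203²) = 45570 mm^2
Net thrust = P_cap·A_cap − P_rod·A_ann = 1005 kN − 31.44 kN

F ≈ 974 kN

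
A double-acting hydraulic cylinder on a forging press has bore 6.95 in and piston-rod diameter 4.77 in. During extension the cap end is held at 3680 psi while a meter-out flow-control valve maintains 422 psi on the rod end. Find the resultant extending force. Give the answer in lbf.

F ≈ 1.31e5 lbf

Cap-side area A_cap = π/4 × (6.95 in)² = 37.94 in^2
Rod-side annular area A_ann = π/4 × (6.95² − 4.77²) = 20.07 in^2
Net thrust = P_cap·A_cap − P_rod·A_ann = 1.396e5 lbf − 8468 lbf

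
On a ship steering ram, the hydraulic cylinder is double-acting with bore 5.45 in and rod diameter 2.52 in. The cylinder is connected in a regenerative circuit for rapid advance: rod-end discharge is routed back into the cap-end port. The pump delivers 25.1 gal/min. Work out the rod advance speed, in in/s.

In regeneration the rod-end outflow joins the pump flow into the cap end, so the net volume the pump must supply per unit advance equals the rod cross-section area.
Rod cross-section A_rod = π/4 × (2.52 in)² = 4.988 in^2
v = Q_pump / A_rod

v ≈ 19.4 in/s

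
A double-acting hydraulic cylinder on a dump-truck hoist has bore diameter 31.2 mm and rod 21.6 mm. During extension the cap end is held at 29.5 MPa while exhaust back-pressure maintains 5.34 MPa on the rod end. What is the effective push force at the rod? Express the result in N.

Cap-side area A_cap = π/4 × (31.2 mm)² = 764.5 mm^2
Rod-side annular area A_ann = π/4 × (31.2² − 21.6²) = 398.1 mm^2
Net thrust = P_cap·A_cap − P_rod·A_ann = 22550 N − 2126 N

F ≈ 20400 N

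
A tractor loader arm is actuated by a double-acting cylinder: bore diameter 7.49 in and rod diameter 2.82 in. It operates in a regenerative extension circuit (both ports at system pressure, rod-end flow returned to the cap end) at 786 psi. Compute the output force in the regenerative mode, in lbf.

F ≈ 4910 lbf

With equal pressure on both faces, forces on the annular region cancel; the net push is pressure × rod cross-section.
Rod cross-section A_rod = π/4 × (2.82 in)² = 6.246 in^2
F = P × A_rod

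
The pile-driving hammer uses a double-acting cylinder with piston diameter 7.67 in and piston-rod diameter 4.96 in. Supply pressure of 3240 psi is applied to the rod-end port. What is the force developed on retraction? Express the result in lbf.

Rod-side annular area A_ann = π/4 × (7.67² − 4.96²) = 26.88 in^2
On retraction the pressure acts on the annular area (bore minus rod).
F = P × A_ann

F ≈ 87100 lbf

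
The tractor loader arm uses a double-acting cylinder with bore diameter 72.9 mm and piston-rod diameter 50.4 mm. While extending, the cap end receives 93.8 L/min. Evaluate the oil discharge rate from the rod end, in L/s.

Cap-side area A_cap = π/4 × (72.9 mm)² = 4174 mm^2
Rod-side annular area A_ann = π/4 × (72.9² − 50.4²) = 2179 mm^2
Piston speed v = Q_in/A_cap; rod-end outflow Q_out = v × A_ann = Q_in × A_ann/A_cap.

Q_out ≈ 0.816 L/s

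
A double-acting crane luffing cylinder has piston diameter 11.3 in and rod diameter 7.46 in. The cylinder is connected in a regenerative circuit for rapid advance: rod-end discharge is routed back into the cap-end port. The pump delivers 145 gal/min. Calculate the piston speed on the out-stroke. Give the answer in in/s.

In regeneration the rod-end outflow joins the pump flow into the cap end, so the net volume the pump must supply per unit advance equals the rod cross-section area.
Rod cross-section A_rod = π/4 × (7.46 in)² = 43.71 in^2
v = Q_pump / A_rod

v ≈ 12.8 in/s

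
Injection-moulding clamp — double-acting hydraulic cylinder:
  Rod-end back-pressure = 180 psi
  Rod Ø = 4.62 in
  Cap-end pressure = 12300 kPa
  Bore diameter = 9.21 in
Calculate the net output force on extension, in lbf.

Cap-side area A_cap = π/4 × (9.21 in)² = 66.62 in^2
Rod-side annular area A_ann = π/4 × (9.21² − 4.62²) = 49.86 in^2
Net thrust = P_cap·A_cap − P_rod·A_ann = 1.188e5 lbf − 8974 lbf

F ≈ 1.10e5 lbf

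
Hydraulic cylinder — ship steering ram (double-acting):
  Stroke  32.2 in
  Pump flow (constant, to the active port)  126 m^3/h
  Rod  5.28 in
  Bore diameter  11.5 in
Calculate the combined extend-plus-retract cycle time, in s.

t ≈ 2.80 s

Cap-side area A_cap = π/4 × (11.5 in)² = 103.9 in^2
Rod-side annular area A_ann = π/4 × (11.5² − 5.28²) = 81.97 in^2
t_ext = A_cap·L/Q = 1.566 s
t_ret = A_ann·L/Q = 1.236 s
t_cycle = t_ext + t_ret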